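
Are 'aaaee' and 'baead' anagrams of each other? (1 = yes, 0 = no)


Sort characters of 'aaaee': 'aaaee'
Sort characters of 'baead': 'aabde'
Sorted forms differ -> they are NOT anagrams
Result: 0

0


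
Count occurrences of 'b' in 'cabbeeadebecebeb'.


Scanning 'cabbeeadebecebeb' for 'b':
  Position 2: 'b' -> MATCH (count: 1)
  Position 3: 'b' -> MATCH (count: 2)
  Position 9: 'b' -> MATCH (count: 3)
  Position 13: 'b' -> MATCH (count: 4)
  Position 15: 'b' -> MATCH (count: 5)
Total occurrences of 'b': 5

5


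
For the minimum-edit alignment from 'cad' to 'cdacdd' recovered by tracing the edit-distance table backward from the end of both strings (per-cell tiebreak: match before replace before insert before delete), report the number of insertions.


Edit distance = 3. Backtracking from cell (3, 6) with preference match > replace > insert > delete,
then listing the resulting alignment 'cad' -> 'cdacdd' left to right:
  Step 1: keep 'c'
  Step 2: insert 'd' [insertion #1]
  Step 3: keep 'a'
  Step 4: insert 'c' [insertion #2]
  Step 5: insert 'd' [insertion #3]
  Step 6: keep 'd'
Total insertions: 3

3


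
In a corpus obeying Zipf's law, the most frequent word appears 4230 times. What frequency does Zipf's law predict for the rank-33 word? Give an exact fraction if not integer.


Zipf's law: freq(rank) = f1 / rank
f1 = 4230, rank = 33
freq = 4230 / 33
GCD(4230, 33) = 3
Simplified: 1410/11

1410/11


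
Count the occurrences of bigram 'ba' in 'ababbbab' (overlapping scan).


Scanning 'ababbbab' for bigram 'ba':
  Position 0: 'ab' -> no
  Position 1: 'ba' -> MATCH
  Position 2: 'ab' -> no
  Position 3: 'bb' -> no
  Position 4: 'bb' -> no
  Position 5: 'ba' -> MATCH
  Position 6: 'ab' -> no
Total matches: 2

2


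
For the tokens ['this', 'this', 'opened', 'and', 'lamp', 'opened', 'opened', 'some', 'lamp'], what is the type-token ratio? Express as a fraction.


Tokens: 9
Unique types: ('and', 'lamp', 'opened', 'some', 'this') = 5
TTR = 5/9
Already in lowest terms.

5/9


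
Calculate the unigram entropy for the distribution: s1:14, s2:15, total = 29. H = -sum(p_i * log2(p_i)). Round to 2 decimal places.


Computing entropy H = -sum(p_i * log2(p_i)):
  s1: p = 14/29 = 0.4828, -p*log2(p) = 0.5072
  s2: p = 15/29 = 0.5172, -p*log2(p) = 0.4919
H = sum of terms = 0.9991
Rounded to 2 decimals: 1.00

1.00


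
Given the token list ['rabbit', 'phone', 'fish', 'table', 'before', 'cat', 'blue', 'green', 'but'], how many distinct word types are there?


Listing all tokens and tracking unique types:
  Token 1: 'rabbit' -> NEW (unique so far: 1)
  Token 2: 'phone' -> NEW (unique so far: 2)
  Token 3: 'fish' -> NEW (unique so far: 3)
  Token 4: 'table' -> NEW (unique so far: 4)
  Token 5: 'before' -> NEW (unique so far: 5)
  Token 6: 'cat' -> NEW (unique so far: 6)
  Token 7: 'blue' -> NEW (unique so far: 7)
  Token 8: 'green' -> NEW (unique so far: 8)
  Token 9: 'but' -> NEW (unique so far: 9)
Unique types: ('before', 'blue', 'but', 'cat', 'fish', 'green', 'phone', 'rabbit', 'table')
Vocabulary size: 9

9


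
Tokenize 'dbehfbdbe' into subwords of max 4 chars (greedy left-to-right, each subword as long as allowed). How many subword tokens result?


'dbehfbdbe' has 9 characters.
Chunking with max size 4:
  Chunk 1: 'dbeh' (positions 0-3)
  Chunk 2: 'fbdb' (positions 4-7)
  Chunk 3: 'e' (positions 8-8)
Total chunks: ceil(9 / 4) = 3

3


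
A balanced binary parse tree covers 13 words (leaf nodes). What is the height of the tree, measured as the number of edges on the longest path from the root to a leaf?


In a balanced binary tree with n leaves the deepest leaf is ceil(log2(n)) edges below the root.
log2(13) = 3.7004
ceil(3.7004) = 4
height (edges) = 4

4


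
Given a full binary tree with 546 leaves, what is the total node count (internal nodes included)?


Leaf nodes (terminals): 546
Internal nodes = n - 1 = 546 - 1 = 545
Total = leaves + internal = 546 + 545 = 1091

1091


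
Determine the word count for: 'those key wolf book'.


Counting words by splitting on spaces:
  Word 1: 'those'
  Word 2: 'key'
  Word 3: 'wolf'
  Word 4: 'book'
Total words: 4

4


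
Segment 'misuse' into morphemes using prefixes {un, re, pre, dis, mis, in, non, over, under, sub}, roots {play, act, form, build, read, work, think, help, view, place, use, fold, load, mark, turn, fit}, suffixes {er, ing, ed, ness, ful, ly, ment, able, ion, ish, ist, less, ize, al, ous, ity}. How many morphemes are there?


Segmenting 'misuse' against the inventory:
  'mis' -> prefix (morpheme 1)
  'use' -> root (morpheme 2)
Total morphemes: 2

2


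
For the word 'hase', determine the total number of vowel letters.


Scanning each character of 'hase':
  Position 1: 'h' -> consonant (running count: 0)
  Position 2: 'a' -> vowel (running count: 1)
  Position 3: 's' -> consonant (running count: 1)
  Position 4: 'e' -> vowel (running count: 2)
Total vowels: 2

2


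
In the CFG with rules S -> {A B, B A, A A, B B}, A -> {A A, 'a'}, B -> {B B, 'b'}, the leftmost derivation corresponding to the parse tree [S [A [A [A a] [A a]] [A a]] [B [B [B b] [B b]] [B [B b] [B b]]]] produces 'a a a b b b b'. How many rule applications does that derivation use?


Every bracketed nonterminal node [X ...] in the tree is produced by exactly one rule application.
Reading the tree off as a leftmost derivation:
  Step 1: S  =>  A B   (applied S -> A B)
  Step 2: A B  =>  A A B   (applied A -> A A)
  Step 3: A A B  =>  A A A B   (applied A -> A A)
  Step 4: A A A B  =>  a A A B   (applied A -> a)
  Step 5: a A A B  =>  a a A B   (applied A -> a)
  Step 6: a a A B  =>  a a a B   (applied A -> a)
  Step 7: a a a B  =>  a a a B B   (applied B -> B B)
  Step 8: a a a B B  =>  a a a B B B   (applied B -> B B)
  Step 9: a a a B B B  =>  a a a b B B   (applied B -> b)
  Step 10: a a a b B B  =>  a a a b b B   (applied B -> b)
  Step 11: a a a b b B  =>  a a a b b B B   (applied B -> B B)
  Step 12: a a a b b B B  =>  a a a b b b B   (applied B -> b)
  Step 13: a a a b b b B  =>  a a a b b b b   (applied B -> b)
Final yield: a a a b b b b
Total rewrite steps: 13

13


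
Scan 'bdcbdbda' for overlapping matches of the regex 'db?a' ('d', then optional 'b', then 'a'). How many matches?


Pattern: db?a means 'd', then optional 'b', then 'a'.
Scanning 'bdcbdbda' position-by-position:
  Pos 0: window 'bdc' -> no
  Pos 1: window 'dcb' -> no
  Pos 2: window 'cbd' -> no
  Pos 3: window 'bdb' -> no
  Pos 4: window 'dbd' -> no
  Pos 5: window 'bda' -> no
  Pos 6: window 'da' -> MATCH
  Pos 7: window 'a' -> no
Total matches: 1

1


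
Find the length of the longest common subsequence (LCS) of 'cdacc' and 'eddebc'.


DP table for LCS of 'cdacc' and 'eddebc':
       e  d  d  e  b  c
    0  0  0  0  0  0  0
  c 0  0  0  0  0  0  1
  d 0  0  1  1  1  1  1
  a 0  0  1  1  1  1  1
  c 0  0  1  1  1  1  2
  c 0  0  1  1  1  1  2
LCS: 'dc'
LCS length = 2

2


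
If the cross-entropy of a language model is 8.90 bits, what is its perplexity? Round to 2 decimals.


Perplexity formula: PP = 2^H
H = 8.90
PP = 2^8.90
Decompose: 2^8.90 = 2^8 * 2^0.90
2^8 = 256, 2^0.90 ~ 1.8660660
PP ~ 256 * 1.8660660 = 477.7128960
Rounded to 2 decimals: 477.71

477.71


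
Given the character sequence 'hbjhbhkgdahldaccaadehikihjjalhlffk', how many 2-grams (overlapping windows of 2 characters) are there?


String 'hbjhbhkgdahldaccaadehikihjjalhlffk' has length L = 34.
Number of overlapping n-grams = L - n + 1
Substituting: 34 - 2 + 1 = 33

33


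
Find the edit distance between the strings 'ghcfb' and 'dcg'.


Building DP table for s1='ghcfb' (len 5) and s2='dcg' (len 3):
       d  c  g
    0  1  2  3
  g 1  1  2  2
  h 2  2  2  3
  c 3  3  2  3
  f 4  4  3  3
  b 5  5  4  4
Edit distance = dp[5][3] = 4

4


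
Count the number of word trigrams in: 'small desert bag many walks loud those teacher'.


Word trigrams from [8] words:
  Trigram 1: (small desert bag)
  Trigram 2: (desert bag many)
  Trigram 3: (bag many walks)
  Trigram 4: (many walks loud)
  Trigram 5: (walks loud those)
  Trigram 6: (loud those teacher)
Total word trigrams: 8 - 2 = 6

6


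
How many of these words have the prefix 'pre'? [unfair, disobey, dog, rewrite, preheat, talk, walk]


Checking each word for prefix 'pre':
  'unfair' -> no (count: 0)
  'disobey' -> no (count: 0)
  'dog' -> no (count: 0)
  'rewrite' -> no (count: 0)
  'preheat' -> YES, starts with 'pre' (count: 1)
  'talk' -> no (count: 1)
  'walk' -> no (count: 1)
Total with prefix 'pre': 1

1


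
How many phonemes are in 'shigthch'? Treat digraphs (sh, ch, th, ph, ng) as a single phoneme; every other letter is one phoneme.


Parsing 'shigthch' greedily, digraphs first:
  'sh' -> digraph (1 consonant phoneme) (phonemes so far: 1)
  'i' -> vowel phoneme (phonemes so far: 2)
  'g' -> consonant phoneme (phonemes so far: 3)
  'th' -> digraph (1 consonant phoneme) (phonemes so far: 4)
  'ch' -> digraph (1 consonant phoneme) (phonemes so far: 5)
Total phonemes: 5

5


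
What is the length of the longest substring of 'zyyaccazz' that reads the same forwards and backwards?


Scanning 'zyyaccazz' for palindromic substrings.
Substring at positions 3-6: 'acca'.
Check: reverse('acca') = 'acca' -> palindrome confirmed.
Neighbouring characters ('y' / 'z') break symmetry, so it cannot extend further.
No longer palindromic substring exists; longest length = 4

4


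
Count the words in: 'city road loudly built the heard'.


Counting words by splitting on spaces:
  Word 1: 'city'
  Word 2: 'road'
  Word 3: 'loudly'
  Word 4: 'built'
  Word 5: 'the'
  Word 6: 'heard'
Total words: 6

6


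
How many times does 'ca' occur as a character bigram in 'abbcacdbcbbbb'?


Scanning 'abbcacdbcbbbb' for bigram 'ca':
  Position 0: 'ab' -> no
  Position 1: 'bb' -> no
  Position 2: 'bc' -> no
  Position 3: 'ca' -> MATCH
  Position 4: 'ac' -> no
  Position 5: 'cd' -> no
  Position 6: 'db' -> no
  Position 7: 'bc' -> no
  Position 8: 'cb' -> no
  Position 9: 'bb' -> no
  Position 10: 'bb' -> no
  Position 11: 'bb' -> no
Total matches: 1

1


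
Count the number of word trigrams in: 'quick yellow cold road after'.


Word trigrams from [5] words:
  Trigram 1: (quick yellow cold)
  Trigram 2: (yellow cold road)
  Trigram 3: (cold road after)
Total word trigrams: 5 - 2 = 3

3


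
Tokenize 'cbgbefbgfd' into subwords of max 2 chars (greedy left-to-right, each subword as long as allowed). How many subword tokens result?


'cbgbefbgfd' has 10 characters.
Chunking with max size 2:
  Chunk 1: 'cb' (positions 0-1)
  Chunk 2: 'gb' (positions 2-3)
  Chunk 3: 'ef' (positions 4-5)
  Chunk 4: 'bg' (positions 6-7)
  Chunk 5: 'fd' (positions 8-9)
Total chunks: ceil(10 / 2) = 5

5


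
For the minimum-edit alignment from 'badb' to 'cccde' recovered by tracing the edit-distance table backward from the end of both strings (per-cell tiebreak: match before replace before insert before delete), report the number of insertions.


Edit distance = 4. Backtracking from cell (4, 5) with preference match > replace > insert > delete,
then listing the resulting alignment 'badb' -> 'cccde' left to right:
  Step 1: insert 'c' [insertion #1]
  Step 2: replace b->c
  Step 3: replace a->c
  Step 4: keep 'd'
  Step 5: replace b->e
Total insertions: 1

1


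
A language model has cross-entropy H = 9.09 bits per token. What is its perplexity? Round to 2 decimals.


Perplexity formula: PP = 2^H
H = 9.09
PP = 2^9.09
Decompose: 2^9.09 = 2^9 * 2^0.09
2^9 = 512, 2^0.09 ~ 1.0643702
PP ~ 512 * 1.0643702 = 544.9575424
Rounded to 2 decimals: 544.96

544.96


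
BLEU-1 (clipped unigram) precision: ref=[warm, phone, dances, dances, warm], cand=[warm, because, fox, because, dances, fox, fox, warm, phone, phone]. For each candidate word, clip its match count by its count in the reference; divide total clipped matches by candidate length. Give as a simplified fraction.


Reference word counts: {'dances': 2, 'phone': 1, 'warm': 2}
Checking each candidate word (with clipping):
  'warm' -> in reference (ref count 2, used 1/2) -> match (matches: 1)
  'because' -> not in reference -> no match (matches: 1)
  'fox' -> not in reference -> no match (matches: 1)
  'because' -> not in reference -> no match (matches: 1)
  'dances' -> in reference (ref count 2, used 1/2) -> match (matches: 2)
  'fox' -> not in reference -> no match (matches: 2)
  'fox' -> not in reference -> no match (matches: 2)
  'warm' -> in reference (ref count 2, used 2/2) -> match (matches: 3)
  'phone' -> in reference (ref count 1, used 1/1) -> match (matches: 4)
  'phone' -> ref count 1 already used up (1/1) -> clipped, no match (matches: 4)
Clipped matches: 4, Candidate length: 10
Precision = 4/10 = 2/5

2/5


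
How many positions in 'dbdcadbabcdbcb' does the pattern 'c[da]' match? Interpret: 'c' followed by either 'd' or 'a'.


Pattern: c[da] means 'c' followed by either 'd' or 'a'.
Scanning 'dbdcadbabcdbcb' position-by-position:
  Pos 0: window 'db' -> no
  Pos 1: window 'bd' -> no
  Pos 2: window 'dc' -> no
  Pos 3: window 'ca' -> MATCH
  Pos 4: window 'ad' -> no
  Pos 5: window 'db' -> no
  Pos 6: window 'ba' -> no
  Pos 7: window 'ab' -> no
  Pos 8: window 'bc' -> no
  Pos 9: window 'cd' -> MATCH
  Pos 10: window 'db' -> no
  Pos 11: window 'bc' -> no
  Pos 12: window 'cb' -> no
  Pos 13: window 'b' -> no
Total matches: 2

2


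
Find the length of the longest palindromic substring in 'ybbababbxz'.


Scanning 'ybbababbxz' for palindromic substrings.
Substring at positions 1-7: 'bbababb'.
Check: reverse('bbababb') = 'bbababb' -> palindrome confirmed.
Neighbouring characters ('y' / 'x') break symmetry, so it cannot extend further.
No longer palindromic substring exists; longest length = 7

7


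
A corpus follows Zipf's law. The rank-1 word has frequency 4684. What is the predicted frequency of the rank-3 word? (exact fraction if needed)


Zipf's law: freq(rank) = f1 / rank
f1 = 4684, rank = 3
freq = 4684 / 3
GCD(4684, 3) = 1
Simplified: 4684/3

4684/3


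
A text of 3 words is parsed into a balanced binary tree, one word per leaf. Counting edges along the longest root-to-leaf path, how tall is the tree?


In a balanced binary tree with n leaves the deepest leaf is ceil(log2(n)) edges below the root.
log2(3) = 1.5850
ceil(1.5850) = 2
height (edges) = 2

2


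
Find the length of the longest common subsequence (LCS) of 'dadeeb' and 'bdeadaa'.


DP table for LCS of 'dadeeb' and 'bdeadaa':
       b  d  e  a  d  a  a
    0  0  0  0  0  0  0  0
  d 0  0  1  1  1  1  1  1
  a 0  0  1  1  2  2  2  2
  d 0  0  1  1  2  3  3  3
  e 0  0  1  2  2  3  3  3
  e 0  0  1  2  2  3  3  3
  b 0  1  1  2  2  3  3  3
LCS: 'dad'
LCS length = 3

3


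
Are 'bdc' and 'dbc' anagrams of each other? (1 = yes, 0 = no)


Sort characters of 'bdc': 'bcd'
Sort characters of 'dbc': 'bcd'
Sorted forms match -> they ARE anagrams
Result: 1

1


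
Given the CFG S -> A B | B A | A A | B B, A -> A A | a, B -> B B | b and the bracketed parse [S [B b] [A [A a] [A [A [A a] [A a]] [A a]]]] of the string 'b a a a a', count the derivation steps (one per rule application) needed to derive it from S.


Every bracketed nonterminal node [X ...] in the tree is produced by exactly one rule application.
Reading the tree off as a leftmost derivation:
  Step 1: S  =>  B A   (applied S -> B A)
  Step 2: B A  =>  b A   (applied B -> b)
  Step 3: b A  =>  b A A   (applied A -> A A)
  Step 4: b A A  =>  b a A   (applied A -> a)
  Step 5: b a A  =>  b a A A   (applied A -> A A)
  Step 6: b a A A  =>  b a A A A   (applied A -> A A)
  Step 7: b a A A A  =>  b a a A A   (applied A -> a)
  Step 8: b a a A A  =>  b a a a A   (applied A -> a)
  Step 9: b a a a A  =>  b a a a a   (applied A -> a)
Final yield: b a a a a
Total rewrite steps: 9

9


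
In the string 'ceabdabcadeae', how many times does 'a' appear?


Scanning 'ceabdabcadeae' for 'a':
  Position 2: 'a' -> MATCH (count: 1)
  Position 5: 'a' -> MATCH (count: 2)
  Position 8: 'a' -> MATCH (count: 3)
  Position 11: 'a' -> MATCH (count: 4)
Total occurrences of 'a': 4

4


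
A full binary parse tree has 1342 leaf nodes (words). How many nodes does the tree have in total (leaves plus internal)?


Leaf nodes (terminals): 1342
Internal nodes = n - 1 = 1342 - 1 = 1341
Total = leaves + internal = 1342 + 1341 = 2683

2683


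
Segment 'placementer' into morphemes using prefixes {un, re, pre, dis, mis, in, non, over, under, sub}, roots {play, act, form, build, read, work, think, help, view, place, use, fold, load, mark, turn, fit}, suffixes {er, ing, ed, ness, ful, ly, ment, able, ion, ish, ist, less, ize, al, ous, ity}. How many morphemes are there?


Segmenting 'placementer' against the inventory:
  'place' -> root (morpheme 1)
  'ment' -> suffix (morpheme 2)
  'er' -> suffix (morpheme 3)
Total morphemes: 3

3


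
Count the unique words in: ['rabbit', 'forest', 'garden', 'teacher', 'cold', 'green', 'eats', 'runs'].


Listing all tokens and tracking unique types:
  Token 1: 'rabbit' -> NEW (unique so far: 1)
  Token 2: 'forest' -> NEW (unique so far: 2)
  Token 3: 'garden' -> NEW (unique so far: 3)
  Token 4: 'teacher' -> NEW (unique so far: 4)
  Token 5: 'cold' -> NEW (unique so far: 5)
  Token 6: 'green' -> NEW (unique so far: 6)
  Token 7: 'eats' -> NEW (unique so far: 7)
  Token 8: 'runs' -> NEW (unique so far: 8)
Unique types: ('cold', 'eats', 'forest', 'garden', 'green', 'rabbit', 'runs', 'teacher')
Vocabulary size: 8

8


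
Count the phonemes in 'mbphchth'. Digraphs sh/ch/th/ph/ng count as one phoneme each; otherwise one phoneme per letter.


Parsing 'mbphchth' greedily, digraphs first:
  'm' -> consonant phoneme (phonemes so far: 1)
  'b' -> consonant phoneme (phonemes so far: 2)
  'ph' -> digraph (1 consonant phoneme) (phonemes so far: 3)
  'ch' -> digraph (1 consonant phoneme) (phonemes so far: 4)
  'th' -> digraph (1 consonant phoneme) (phonemes so far: 5)
Total phonemes: 5

5


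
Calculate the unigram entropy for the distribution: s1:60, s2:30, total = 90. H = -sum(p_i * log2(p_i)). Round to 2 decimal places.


Computing entropy H = -sum(p_i * log2(p_i)):
  s1: p = 60/90 = 0.6667, -p*log2(p) = 0.3900
  s2: p = 30/90 = 0.3333, -p*log2(p) = 0.5283
H = sum of terms = 0.9183
Rounded to 2 decimals: 0.92

0.92


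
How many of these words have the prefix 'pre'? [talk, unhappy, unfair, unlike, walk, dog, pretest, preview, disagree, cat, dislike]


Checking each word for prefix 'pre':
  'talk' -> no (count: 0)
  'unhappy' -> no (count: 0)
  'unfair' -> no (count: 0)
  'unlike' -> no (count: 0)
  'walk' -> no (count: 0)
  'dog' -> no (count: 0)
  'pretest' -> YES, starts with 'pre' (count: 1)
  'preview' -> YES, starts with 'pre' (count: 2)
  'disagree' -> no (count: 2)
  'cat' -> no (count: 2)
  'dislike' -> no (count: 2)
Total with prefix 'pre': 2

2


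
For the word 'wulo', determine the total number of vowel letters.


Scanning each character of 'wulo':
  Position 1: 'w' -> consonant (running count: 0)
  Position 2: 'u' -> vowel (running count: 1)
  Position 3: 'l' -> consonant (running count: 1)
  Position 4: 'o' -> vowel (running count: 2)
Total vowels: 2

2


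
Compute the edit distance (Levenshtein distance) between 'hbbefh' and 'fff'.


Building DP table for s1='hbbefh' (len 6) and s2='fff' (len 3):
       f  f  f
    0  1  2  3
  h 1  1  2  3
  b 2  2  2  3
  b 3  3  3  3
  e 4  4  4  4
  f 5  4  4  4
  h 6  5  5  5
Edit distance = dp[6][3] = 5

5


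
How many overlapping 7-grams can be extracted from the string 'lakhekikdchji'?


String 'lakhekikdchji' has length L = 13.
Number of overlapping n-grams = L - n + 1
Substituting: 13 - 7 + 1 = 7

7


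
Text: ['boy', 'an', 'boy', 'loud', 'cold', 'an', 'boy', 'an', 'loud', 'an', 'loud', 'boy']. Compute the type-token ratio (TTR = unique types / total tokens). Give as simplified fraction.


Tokens: 12
Unique types: ('an', 'boy', 'cold', 'loud') = 4
TTR = 4/12
Simplify: divide both by 4 -> 1/3
TTR = 1/3

1/3


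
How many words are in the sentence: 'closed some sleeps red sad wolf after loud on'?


Counting words by splitting on spaces:
  Word 1: 'closed'
  Word 2: 'some'
  Word 3: 'sleeps'
  Word 4: 'red'
  Word 5: 'sad'
  Word 6: 'wolf'
  Word 7: 'after'
  Word 8: 'loud'
  Word 9: 'on'
Total words: 9

9


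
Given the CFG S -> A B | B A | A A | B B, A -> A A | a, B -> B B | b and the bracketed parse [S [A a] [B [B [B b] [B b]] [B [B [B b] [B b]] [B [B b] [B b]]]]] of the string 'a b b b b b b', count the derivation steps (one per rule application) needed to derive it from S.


Every bracketed nonterminal node [X ...] in the tree is produced by exactly one rule application.
Reading the tree off as a leftmost derivation:
  Step 1: S  =>  A B   (applied S -> A B)
  Step 2: A B  =>  a B   (applied A -> a)
  Step 3: a B  =>  a B B   (applied B -> B B)
  Step 4: a B B  =>  a B B B   (applied B -> B B)
  Step 5: a B B B  =>  a b B B   (applied B -> b)
  Step 6: a b B B  =>  a b b B   (applied B -> b)
  Step 7: a b b B  =>  a b b B B   (applied B -> B B)
  Step 8: a b b B B  =>  a b b B B B   (applied B -> B B)
  Step 9: a b b B B B  =>  a b b b B B   (applied B -> b)
  Step 10: a b b b B B  =>  a b b b b B   (applied B -> b)
  Step 11: a b b b b B  =>  a b b b b B B   (applied B -> B B)
  Step 12: a b b b b B B  =>  a b b b b b B   (applied B -> b)
  Step 13: a b b b b b B  =>  a b b b b b b   (applied B -> b)
Final yield: a b b b b b b
Total rewrite steps: 13

13


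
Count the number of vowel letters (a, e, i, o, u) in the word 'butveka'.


Scanning each character of 'butveka':
  Position 1: 'b' -> consonant (running count: 0)
  Position 2: 'u' -> vowel (running count: 1)
  Position 3: 't' -> consonant (running count: 1)
  Position 4: 'v' -> consonant (running count: 1)
  Position 5: 'e' -> vowel (running count: 2)
  Position 6: 'k' -> consonant (running count: 2)
  Position 7: 'a' -> vowel (running count: 3)
Total vowels: 3

3


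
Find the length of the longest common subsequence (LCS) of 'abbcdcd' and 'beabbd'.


DP table for LCS of 'abbcdcd' and 'beabbd':
       b  e  a  b  b  d
    0  0  0  0  0  0  0
  a 0  0  0  1  1  1  1
  b 0  1  1  1  2  2  2
  b 0  1  1  1  2  3  3
  c 0  1  1  1  2  3  3
  d 0  1  1  1  2  3  4
  c 0  1  1  1  2  3  4
  d 0  1  1  1  2  3  4
LCS: 'abbd'
LCS length = 4

4


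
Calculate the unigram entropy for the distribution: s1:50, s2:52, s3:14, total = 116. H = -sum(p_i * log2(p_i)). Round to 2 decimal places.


Computing entropy H = -sum(p_i * log2(p_i)):
  s1: p = 50/116 = 0.4310, -p*log2(p) = 0.5233
  s2: p = 52/116 = 0.4483, -p*log2(p) = 0.5189
  s3: p = 14/116 = 0.1207, -p*log2(p) = 0.3682
H = sum of terms = 1.4104
Rounded to 2 decimals: 1.41

1.41


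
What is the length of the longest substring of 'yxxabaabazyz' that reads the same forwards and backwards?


Scanning 'yxxabaabazyz' for palindromic substrings.
Substring at positions 3-8: 'abaaba'.
Check: reverse('abaaba') = 'abaaba' -> palindrome confirmed.
Neighbouring characters ('x' / 'z') break symmetry, so it cannot extend further.
No longer palindromic substring exists; longest length = 6

6


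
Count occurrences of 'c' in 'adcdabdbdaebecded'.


Scanning 'adcdabdbdaebecded' for 'c':
  Position 2: 'c' -> MATCH (count: 1)
  Position 13: 'c' -> MATCH (count: 2)
Total occurrences of 'c': 2

2


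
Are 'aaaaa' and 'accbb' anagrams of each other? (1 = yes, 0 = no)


Sort characters of 'aaaaa': 'aaaaa'
Sort characters of 'accbb': 'abbcc'
Sorted forms differ -> they are NOT anagrams
Result: 0

0


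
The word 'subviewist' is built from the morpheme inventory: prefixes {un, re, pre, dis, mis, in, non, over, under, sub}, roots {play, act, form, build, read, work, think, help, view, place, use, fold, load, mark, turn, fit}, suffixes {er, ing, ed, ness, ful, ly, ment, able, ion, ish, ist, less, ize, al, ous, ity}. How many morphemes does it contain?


Segmenting 'subviewist' against the inventory:
  'sub' -> prefix (morpheme 1)
  'view' -> root (morpheme 2)
  'ist' -> suffix (morpheme 3)
Total morphemes: 3

3


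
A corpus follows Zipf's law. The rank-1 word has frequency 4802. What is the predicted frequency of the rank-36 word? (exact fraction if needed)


Zipf's law: freq(rank) = f1 / rank
f1 = 4802, rank = 36
freq = 4802 / 36
GCD(4802, 36) = 2
Simplified: 2401/18

2401/18


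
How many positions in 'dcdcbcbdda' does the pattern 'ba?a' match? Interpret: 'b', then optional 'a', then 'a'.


Pattern: ba?a means 'b', then optional 'a', then 'a'.
Scanning 'dcdcbcbdda' position-by-position:
  Pos 0: window 'dcd' -> no
  Pos 1: window 'cdc' -> no
  Pos 2: window 'dcb' -> no
  Pos 3: window 'cbc' -> no
  Pos 4: window 'bcb' -> no
  Pos 5: window 'cbd' -> no
  Pos 6: window 'bdd' -> no
  Pos 7: window 'dda' -> no
  Pos 8: window 'da' -> no
  Pos 9: window 'a' -> no
Total matches: 0

0


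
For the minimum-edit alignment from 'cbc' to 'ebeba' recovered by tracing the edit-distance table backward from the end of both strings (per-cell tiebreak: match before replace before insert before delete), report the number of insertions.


Edit distance = 4. Backtracking from cell (3, 5) with preference match > replace > insert > delete,
then listing the resulting alignment 'cbc' -> 'ebeba' left to right:
  Step 1: insert 'e' [insertion #1]
  Step 2: insert 'b' [insertion #2]
  Step 3: replace c->e
  Step 4: keep 'b'
  Step 5: replace c->a
Total insertions: 2

2


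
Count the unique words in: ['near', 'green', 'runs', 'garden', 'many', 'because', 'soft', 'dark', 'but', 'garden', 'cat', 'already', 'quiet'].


Listing all tokens and tracking unique types:
  Token 1: 'near' -> NEW (unique so far: 1)
  Token 2: 'green' -> NEW (unique so far: 2)
  Token 3: 'runs' -> NEW (unique so far: 3)
  Token 4: 'garden' -> NEW (unique so far: 4)
  Token 5: 'many' -> NEW (unique so far: 5)
  Token 6: 'because' -> NEW (unique so far: 6)
  Token 7: 'soft' -> NEW (unique so far: 7)
  Token 8: 'dark' -> NEW (unique so far: 8)
  Token 9: 'but' -> NEW (unique so far: 9)
  Token 10: 'garden' -> duplicate (unique so far: 9)
  Token 11: 'cat' -> NEW (unique so far: 10)
  Token 12: 'already' -> NEW (unique so far: 11)
  Token 13: 'quiet' -> NEW (unique so far: 12)
Unique types: ('already', 'because', 'but', 'cat', 'dark', 'garden', 'green', 'many', 'near', 'quiet', 'runs', 'soft')
Vocabulary size: 12

12


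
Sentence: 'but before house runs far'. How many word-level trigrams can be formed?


Word trigrams from [5] words:
  Trigram 1: (but before house)
  Trigram 2: (before house runs)
  Trigram 3: (house runs far)
Total word trigrams: 5 - 2 = 3

3


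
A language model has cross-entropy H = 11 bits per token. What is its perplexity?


Perplexity formula: PP = 2^H
H = 11
PP = 2^11
PP = 2^11 = 2048

2048


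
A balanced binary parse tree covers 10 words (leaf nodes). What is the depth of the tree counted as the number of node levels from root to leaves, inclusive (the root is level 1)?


In a balanced binary tree with n leaves the deepest leaf is ceil(log2(n)) edges below the root,
so counting node levels inclusive of root and leaves gives ceil(log2(n)) + 1 levels.
log2(10) = 3.3219
ceil(3.3219) = 4
levels = 4 + 1 = 5

5


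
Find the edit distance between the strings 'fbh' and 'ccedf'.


Building DP table for s1='fbh' (len 3) and s2='ccedf' (len 5):
       c  c  e  d  f
    0  1  2  3  4  5
  f 1  1  2  3  4  4
  b 2  2  2  3  4  5
  h 3  3  3  3  4  5
Edit distance = dp[3][5] = 5

5


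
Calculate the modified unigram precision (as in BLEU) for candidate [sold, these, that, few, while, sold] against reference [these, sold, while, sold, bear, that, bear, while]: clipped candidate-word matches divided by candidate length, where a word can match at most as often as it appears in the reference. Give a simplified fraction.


Reference word counts: {'bear': 2, 'sold': 2, 'that': 1, 'these': 1, 'while': 2}
Checking each candidate word (with clipping):
  'sold' -> in reference (ref count 2, used 1/2) -> match (matches: 1)
  'these' -> in reference (ref count 1, used 1/1) -> match (matches: 2)
  'that' -> in reference (ref count 1, used 1/1) -> match (matches: 3)
  'few' -> not in reference -> no match (matches: 3)
  'while' -> in reference (ref count 2, used 1/2) -> match (matches: 4)
  'sold' -> in reference (ref count 2, used 2/2) -> match (matches: 5)
Clipped matches: 5, Candidate length: 6
Precision = 5/6

5/6


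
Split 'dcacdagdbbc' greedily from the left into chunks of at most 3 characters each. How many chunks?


'dcacdagdbbc' has 11 characters.
Chunking with max size 3:
  Chunk 1: 'dca' (positions 0-2)
  Chunk 2: 'cda' (positions 3-5)
  Chunk 3: 'gdb' (positions 6-8)
  Chunk 4: 'bc' (positions 9-10)
Total chunks: ceil(11 / 3) = 4

4


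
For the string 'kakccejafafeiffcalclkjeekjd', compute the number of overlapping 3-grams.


String 'kakccejafafeiffcalclkjeekjd' has length L = 27.
Number of overlapping n-grams = L - n + 1
Substituting: 27 - 3 + 1 = 25

25


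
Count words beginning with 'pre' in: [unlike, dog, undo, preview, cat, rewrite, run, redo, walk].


Checking each word for prefix 'pre':
  'unlike' -> no (count: 0)
  'dog' -> no (count: 0)
  'undo' -> no (count: 0)
  'preview' -> YES, starts with 'pre' (count: 1)
  'cat' -> no (count: 1)
  'rewrite' -> no (count: 1)
  'run' -> no (count: 1)
  'redo' -> no (count: 1)
  'walk' -> no (count: 1)
Total with prefix 'pre': 1

1


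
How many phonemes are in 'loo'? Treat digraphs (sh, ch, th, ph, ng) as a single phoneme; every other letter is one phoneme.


Parsing 'loo' greedily, digraphs first:
  'l' -> consonant phoneme (phonemes so far: 1)
  'o' -> vowel phoneme (phonemes so far: 2)
  'o' -> vowel phoneme (phonemes so far: 3)
Total phonemes: 3

3


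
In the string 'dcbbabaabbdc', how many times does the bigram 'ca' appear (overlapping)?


Scanning 'dcbbabaabbdc' for bigram 'ca':
  Position 0: 'dc' -> no
  Position 1: 'cb' -> no
  Position 2: 'bb' -> no
  Position 3: 'ba' -> no
  Position 4: 'ab' -> no
  Position 5: 'ba' -> no
  Position 6: 'aa' -> no
  Position 7: 'ab' -> no
  Position 8: 'bb' -> no
  Position 9: 'bd' -> no
  Position 10: 'dc' -> no
Total matches: 0

0


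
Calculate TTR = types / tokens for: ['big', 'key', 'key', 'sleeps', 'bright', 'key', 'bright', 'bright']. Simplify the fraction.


Tokens: 8
Unique types: ('big', 'bright', 'key', 'sleeps') = 4
TTR = 4/8
Simplify: divide both by 4 -> 1/2
TTR = 1/2

1/2


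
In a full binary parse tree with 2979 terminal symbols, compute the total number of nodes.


Leaf nodes (terminals): 2979
Internal nodes = n - 1 = 2979 - 1 = 2978
Total = leaves + internal = 2979 + 2978 = 5957

5957


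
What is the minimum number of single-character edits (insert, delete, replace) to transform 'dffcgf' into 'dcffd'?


Building DP table for s1='dffcgf' (len 6) and s2='dcffd' (len 5):
       d  c  f  f  d
    0  1  2  3  4  5
  d 1  0  1  2  3  4
  f 2  1  1  1  2  3
  f 3  2  2  1  1  2
  c 4  3  2  2  2  2
  g 5  4  3  3  3  3
  f 6  5  4  3  3  4
Edit distance = dp[6][5] = 4

4


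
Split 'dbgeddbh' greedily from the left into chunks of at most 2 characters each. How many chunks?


'dbgeddbh' has 8 characters.
Chunking with max size 2:
  Chunk 1: 'db' (positions 0-1)
  Chunk 2: 'ge' (positions 2-3)
  Chunk 3: 'dd' (positions 4-5)
  Chunk 4: 'bh' (positions 6-7)
Total chunks: ceil(8 / 2) = 4

4


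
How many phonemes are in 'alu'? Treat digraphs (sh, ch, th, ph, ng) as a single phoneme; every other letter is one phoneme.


Parsing 'alu' greedily, digraphs first:
  'a' -> vowel phoneme (phonemes so far: 1)
  'l' -> consonant phoneme (phonemes so far: 2)
  'u' -> vowel phoneme (phonemes so far: 3)
Total phonemes: 3

3


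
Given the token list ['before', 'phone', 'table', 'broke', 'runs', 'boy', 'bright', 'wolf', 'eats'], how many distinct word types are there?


Listing all tokens and tracking unique types:
  Token 1: 'before' -> NEW (unique so far: 1)
  Token 2: 'phone' -> NEW (unique so far: 2)
  Token 3: 'table' -> NEW (unique so far: 3)
  Token 4: 'broke' -> NEW (unique so far: 4)
  Token 5: 'runs' -> NEW (unique so far: 5)
  Token 6: 'boy' -> NEW (unique so far: 6)
  Token 7: 'bright' -> NEW (unique so far: 7)
  Token 8: 'wolf' -> NEW (unique so far: 8)
  Token 9: 'eats' -> NEW (unique so far: 9)
Unique types: ('before', 'boy', 'bright', 'broke', 'eats', 'phone', 'runs', 'table', 'wolf')
Vocabulary size: 9

9


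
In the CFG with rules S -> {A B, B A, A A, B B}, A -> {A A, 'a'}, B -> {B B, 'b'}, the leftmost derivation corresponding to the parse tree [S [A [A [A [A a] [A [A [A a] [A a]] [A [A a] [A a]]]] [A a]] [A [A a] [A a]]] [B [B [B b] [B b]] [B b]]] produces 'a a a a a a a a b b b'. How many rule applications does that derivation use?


Every bracketed nonterminal node [X ...] in the tree is produced by exactly one rule application.
Reading the tree off as a leftmost derivation:
  Step 1: S  =>  A B   (applied S -> A B)
  Step 2: A B  =>  A A B   (applied A -> A A)
  Step 3: A A B  =>  A A A B   (applied A -> A A)
  Step 4: A A A B  =>  A A A A B   (applied A -> A A)
  Step 5: A A A A B  =>  a A A A B   (applied A -> a)
  Step 6: a A A A B  =>  a A A A A B   (applied A -> A A)
  Step 7: a A A A A B  =>  a A A A A A B   (applied A -> A A)
  Step 8: a A A A A A B  =>  a a A A A A B   (applied A -> a)
  Step 9: a a A A A A B  =>  a a a A A A B   (applied A -> a)
  Step 10: a a a A A A B  =>  a a a A A A A B   (applied A -> A A)
  Step 11: a a a A A A A B  =>  a a a a A A A B   (applied A -> a)
  Step 12: a a a a A A A B  =>  a a a a a A A B   (applied A -> a)
  Step 13: a a a a a A A B  =>  a a a a a a A B   (applied A -> a)
  Step 14: a a a a a a A B  =>  a a a a a a A A B   (applied A -> A A)
  Step 15: a a a a a a A A B  =>  a a a a a a a A B   (applied A -> a)
  Step 16: a a a a a a a A B  =>  a a a a a a a a B   (applied A -> a)
  Step 17: a a a a a a a a B  =>  a a a a a a a a B B   (applied B -> B B)
  Step 18: a a a a a a a a B B  =>  a a a a a a a a B B B   (applied B -> B B)
  Step 19: a a a a a a a a B B B  =>  a a a a a a a a b B B   (applied B -> b)
  Step 20: a a a a a a a a b B B  =>  a a a a a a a a b b B   (applied B -> b)
  Step 21: a a a a a a a a b b B  =>  a a a a a a a a b b b   (applied B -> b)
Final yield: a a a a a a a a b b b
Total rewrite steps: 21

21


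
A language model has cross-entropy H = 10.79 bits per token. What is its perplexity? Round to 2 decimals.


Perplexity formula: PP = 2^H
H = 10.79
PP = 2^10.79
Decompose: 2^10.79 = 2^10 * 2^0.79
2^10 = 1024, 2^0.79 ~ 1.7290745
PP ~ 1024 * 1.7290745 = 1770.5722880
Rounded to 2 decimals: 1770.57

1770.57


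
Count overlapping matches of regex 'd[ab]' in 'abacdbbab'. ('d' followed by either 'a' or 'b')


Pattern: d[ab] means 'd' followed by either 'a' or 'b'.
Scanning 'abacdbbab' position-by-position:
  Pos 0: window 'ab' -> no
  Pos 1: window 'ba' -> no
  Pos 2: window 'ac' -> no
  Pos 3: window 'cd' -> no
  Pos 4: window 'db' -> MATCH
  Pos 5: window 'bb' -> no
  Pos 6: window 'ba' -> no
  Pos 7: window 'ab' -> no
  Pos 8: window 'b' -> no
Total matches: 1

1


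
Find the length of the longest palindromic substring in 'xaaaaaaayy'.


Scanning 'xaaaaaaayy' for palindromic substrings.
Substring at positions 1-7: 'aaaaaaa'.
Check: reverse('aaaaaaa') = 'aaaaaaa' -> palindrome confirmed.
Neighbouring characters ('x' / 'y') break symmetry, so it cannot extend further.
No longer palindromic substring exists; longest length = 7

7


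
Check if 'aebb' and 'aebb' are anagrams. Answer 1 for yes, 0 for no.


Sort characters of 'aebb': 'abbe'
Sort characters of 'aebb': 'abbe'
Sorted forms match -> they ARE anagrams
Result: 1

1


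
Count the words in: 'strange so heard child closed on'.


Counting words by splitting on spaces:
  Word 1: 'strange'
  Word 2: 'so'
  Word 3: 'heard'
  Word 4: 'child'
  Word 5: 'closed'
  Word 6: 'on'
Total words: 6

6


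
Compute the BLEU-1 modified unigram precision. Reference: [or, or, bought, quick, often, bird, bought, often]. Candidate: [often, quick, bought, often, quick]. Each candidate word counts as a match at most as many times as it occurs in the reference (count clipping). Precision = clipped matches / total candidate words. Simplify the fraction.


Reference word counts: {'bird': 1, 'bought': 2, 'often': 2, 'or': 2, 'quick': 1}
Checking each candidate word (with clipping):
  'often' -> in reference (ref count 2, used 1/2) -> match (matches: 1)
  'quick' -> in reference (ref count 1, used 1/1) -> match (matches: 2)
  'bought' -> in reference (ref count 2, used 1/2) -> match (matches: 3)
  'often' -> in reference (ref count 2, used 2/2) -> match (matches: 4)
  'quick' -> ref count 1 already used up (1/1) -> clipped, no match (matches: 4)
Clipped matches: 4, Candidate length: 5
Precision = 4/5

4/5


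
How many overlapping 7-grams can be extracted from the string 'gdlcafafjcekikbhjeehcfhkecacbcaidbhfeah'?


String 'gdlcafafjcekikbhjeehcfhkecacbcaidbhfeah' has length L = 39.
Number of overlapping n-grams = L - n + 1
Substituting: 39 - 7 + 1 = 33

33


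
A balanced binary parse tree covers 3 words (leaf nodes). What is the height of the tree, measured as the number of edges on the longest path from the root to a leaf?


In a balanced binary tree with n leaves the deepest leaf is ceil(log2(n)) edges below the root.
log2(3) = 1.5850
ceil(1.5850) = 2
height (edges) = 2

2


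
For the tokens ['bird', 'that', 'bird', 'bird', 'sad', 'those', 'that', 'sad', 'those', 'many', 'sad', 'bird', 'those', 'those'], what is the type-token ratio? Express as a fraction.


Tokens: 14
Unique types: ('bird', 'many', 'sad', 'that', 'those') = 5
TTR = 5/14
Already in lowest terms.

5/14


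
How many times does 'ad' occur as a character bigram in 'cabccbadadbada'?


Scanning 'cabccbadadbada' for bigram 'ad':
  Position 0: 'ca' -> no
  Position 1: 'ab' -> no
  Position 2: 'bc' -> no
  Position 3: 'cc' -> no
  Position 4: 'cb' -> no
  Position 5: 'ba' -> no
  Position 6: 'ad' -> MATCH
  Position 7: 'da' -> no
  Position 8: 'ad' -> MATCH
  Position 9: 'db' -> no
  Position 10: 'ba' -> no
  Position 11: 'ad' -> MATCH
  Position 12: 'da' -> no
Total matches: 3

3


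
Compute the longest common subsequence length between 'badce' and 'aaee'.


DP table for LCS of 'badce' and 'aaee':
       a  a  e  e
    0  0  0  0  0
  b 0  0  0  0  0
  a 0  1  1  1  1
  d 0  1  1  1  1
  c 0  1  1  1  1
  e 0  1  1  2  2
LCS: 'ae'
LCS length = 2

2


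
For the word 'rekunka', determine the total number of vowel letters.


Scanning each character of 'rekunka':
  Position 1: 'r' -> consonant (running count: 0)
  Position 2: 'e' -> vowel (running count: 1)
  Position 3: 'k' -> consonant (running count: 1)
  Position 4: 'u' -> vowel (running count: 2)
  Position 5: 'n' -> consonant (running count: 2)
  Position 6: 'k' -> consonant (running count: 2)
  Position 7: 'a' -> vowel (running count: 3)
Total vowels: 3

3


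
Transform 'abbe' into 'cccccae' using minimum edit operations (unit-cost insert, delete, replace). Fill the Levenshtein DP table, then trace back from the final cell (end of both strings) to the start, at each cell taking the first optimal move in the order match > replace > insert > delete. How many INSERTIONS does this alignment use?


Edit distance = 6. Backtracking from cell (4, 7) with preference match > replace > insert > delete,
then listing the resulting alignment 'abbe' -> 'cccccae' left to right:
  Step 1: insert 'c' [insertion #1]
  Step 2: insert 'c' [insertion #2]
  Step 3: insert 'c' [insertion #3]
  Step 4: replace a->c
  Step 5: replace b->c
  Step 6: replace b->a
  Step 7: keep 'e'
Total insertions: 3

3


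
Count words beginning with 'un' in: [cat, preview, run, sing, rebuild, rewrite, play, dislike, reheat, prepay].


Checking each word for prefix 'un':
  'cat' -> no (count: 0)
  'preview' -> no (count: 0)
  'run' -> no (count: 0)
  'sing' -> no (count: 0)
  'rebuild' -> no (count: 0)
  'rewrite' -> no (count: 0)
  'play' -> no (count: 0)
  'dislike' -> no (count: 0)
  'reheat' -> no (count: 0)
  'prepay' -> no (count: 0)
Total with prefix 'un': 0

0
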